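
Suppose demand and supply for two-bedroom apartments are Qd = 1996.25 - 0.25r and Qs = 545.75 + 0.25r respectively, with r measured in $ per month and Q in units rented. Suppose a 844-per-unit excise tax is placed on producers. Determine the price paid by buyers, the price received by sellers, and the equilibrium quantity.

The tax drives a wedge r_b - r_s = 844. Substituting r_s = r_b - 844 into supply: Qs = 334.75 + 0.25r_b.
Set Qd = Qs: 1996.25 - 0.25r_b = 334.75 + 0.25r_b, so 1661.5 = 0.5r_b and r_b = 3323.
Then r_s = 3323 - 844 = 2479 and Q = 1996.25 - 0.25(3323) = 1165.5.

r_b = 3323, r_s = 2479, Q = 1165.5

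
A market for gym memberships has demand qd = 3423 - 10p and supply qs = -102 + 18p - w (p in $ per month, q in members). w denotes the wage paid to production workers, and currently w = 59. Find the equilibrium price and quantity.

p* = 128, q* = 2143

With w = 59, supply is qs = -161 + 18p.
At equilibrium qd = qs, so 3423 - 10p = -161 + 18p; collecting terms, 3584 = 28p and p* = 128.
Substitute back: q* = 3423 - 10(128) = 2143.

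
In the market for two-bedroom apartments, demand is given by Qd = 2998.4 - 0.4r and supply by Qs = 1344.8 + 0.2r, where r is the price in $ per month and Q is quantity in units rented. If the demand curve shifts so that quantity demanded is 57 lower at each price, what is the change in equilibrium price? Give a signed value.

Equating demand and supply, 2998.4 - 0.4r = 1344.8 + 0.2r gives 0.6r = 1653.6, so r* = 2756.
Substitute back: Q* = 2998.4 - 0.4(2756) = 1896.
After the shift, demand is Qd = 2941.4 - 0.4r.
Re-solving, 0.6r = 1596.6 gives r = 2661 and Q = 1877.
Δr = 2661 - 2756 = -95.

Δr = -95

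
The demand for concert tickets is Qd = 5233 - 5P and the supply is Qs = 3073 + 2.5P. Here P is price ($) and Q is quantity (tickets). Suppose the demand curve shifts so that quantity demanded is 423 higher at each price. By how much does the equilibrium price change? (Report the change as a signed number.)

ΔP = 56.4

Equating demand and supply, 5233 - 5P = 3073 + 2.5P gives 7.5P = 2160, so P* = 288.
Then Q* = 5233 - 5(288) = 3793.
After the shift, demand is Qd = 5656 - 5P.
Re-solving, 7.5P = 2583 gives P = 344.4 and Q = 3934.
ΔP = 344.4 - 288 = 56.4.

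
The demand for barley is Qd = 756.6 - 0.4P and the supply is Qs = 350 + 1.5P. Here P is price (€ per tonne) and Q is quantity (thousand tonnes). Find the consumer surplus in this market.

Consumer surplus = 562801.25

The market clears where 756.6 - 0.4P = 350 + 1.5P. Rearranging, 1.9P = 406.6, hence P* = 214.
From the demand curve, Q* = 756.6 - 0.4(214) = 671.
Demand choke price (Qd = 0): P = 756.6/0.4 = 1891.5. Consumer surplus = ½ × (1891.5 - 214) × 671 = 562801.25.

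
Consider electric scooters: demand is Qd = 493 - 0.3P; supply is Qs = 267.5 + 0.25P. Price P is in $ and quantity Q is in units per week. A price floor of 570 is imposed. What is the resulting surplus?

With P fixed at 570, quantity demanded is 322 and quantity supplied is 410.
Surplus = Qs - Qd = 410 - 322 = 88.

Surplus = 88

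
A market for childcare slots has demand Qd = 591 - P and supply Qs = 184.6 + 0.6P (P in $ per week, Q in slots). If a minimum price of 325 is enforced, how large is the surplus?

Evaluating both curves at the floor price 325 gives Qd = 266, Qs = 379.6.
Surplus = Qs - Qd = 379.6 - 266 = 113.6.

Surplus = 113.6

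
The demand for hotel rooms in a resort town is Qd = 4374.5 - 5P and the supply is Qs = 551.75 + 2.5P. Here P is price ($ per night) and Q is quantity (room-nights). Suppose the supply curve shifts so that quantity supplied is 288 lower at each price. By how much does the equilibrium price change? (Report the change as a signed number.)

Set Qd = Qs: 4374.5 - 5P = 551.75 + 2.5P, so 3822.75 = 7.5P and P* = 509.7.
Substitute back: Q* = 4374.5 - 5(509.7) = 1826.
After the shift, supply is Qs = 263.75 + 2.5P.
New equilibrium: 4110.75 = 7.5P, so P = 548.1 and Q = 1634.
ΔP = 548.1 - 509.7 = 38.4.

ΔP = 38.4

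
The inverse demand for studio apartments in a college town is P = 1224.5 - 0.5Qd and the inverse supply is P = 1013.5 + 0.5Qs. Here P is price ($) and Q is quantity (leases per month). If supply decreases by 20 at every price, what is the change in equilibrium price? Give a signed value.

ΔP = 5

Rewriting in direct form: Qd = 2449 - 2P and Qs = -2027 + 2P.
The market clears where 2449 - 2P = -2027 + 2P. Rearranging, 4P = 4476, hence P* = 1119.
Then Q* = 2449 - 2(1119) = 211.
After the shift, supply is Qs = -2047 + 2P.
Re-solving, 4P = 4496 gives P = 1124 and Q = 201.
ΔP = 1124 - 1119 = 5.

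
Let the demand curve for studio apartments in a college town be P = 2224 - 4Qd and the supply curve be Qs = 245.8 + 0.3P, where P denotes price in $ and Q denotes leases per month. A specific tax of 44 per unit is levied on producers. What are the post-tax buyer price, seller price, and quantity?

P_b = 588, P_s = 544, Q = 409

In direct form, Qd = 556 - 0.25P.
With a tax of 44 on producers, they supply based on the net price P_s = P_b - 44, so Qs = 232.6 + 0.3P_b.
Market clearing requires 556 - 0.25P_b = 232.6 + 0.3P_b; hence 323.4 = 0.55P_b and P_b = 588.
So P_s = 544 and the quantity traded is Q = 556 - 0.25(588) = 409.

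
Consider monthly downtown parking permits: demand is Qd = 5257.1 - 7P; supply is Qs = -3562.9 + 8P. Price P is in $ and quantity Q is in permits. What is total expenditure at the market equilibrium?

The market clears where 5257.1 - 7P = -3562.9 + 8P. Rearranging, 15P = 8820, hence P* = 588.
Substitute back: Q* = 5257.1 - 7(588) = 1141.1.
Total expenditure = P* × Q* = 588 × 1141.1 = 670966.8.

Total expenditure = 670966.8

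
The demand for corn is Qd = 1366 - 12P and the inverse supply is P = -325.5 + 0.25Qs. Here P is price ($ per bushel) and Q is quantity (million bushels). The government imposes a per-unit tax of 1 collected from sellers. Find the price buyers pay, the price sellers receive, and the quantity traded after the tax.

P_b = 4.25, P_s = 3.25, Q = 1315

Solving each curve for Q: Qs = 1302 + 4P.
With a tax of 1 on sellers, they supply based on the net price P_s = P_b - 1, so Qs = 1298 + 4P_b.
Set Qd = Qs: 1366 - 12P_b = 1298 + 4P_b, so 68 = 16P_b and P_b = 4.25.
So P_s = 3.25 and the quantity traded is Q = 1366 - 12(4.25) = 1315.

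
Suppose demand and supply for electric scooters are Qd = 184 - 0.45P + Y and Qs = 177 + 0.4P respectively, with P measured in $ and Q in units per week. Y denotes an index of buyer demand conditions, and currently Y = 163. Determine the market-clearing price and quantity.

With Y = 163, demand is Qd = 347 - 0.45P.
Equating demand and supply, 347 - 0.45P = 177 + 0.4P gives 0.85P = 170, so P* = 200.
From the demand curve, Q* = 347 - 0.45(200) = 257.

P* = 200, Q* = 257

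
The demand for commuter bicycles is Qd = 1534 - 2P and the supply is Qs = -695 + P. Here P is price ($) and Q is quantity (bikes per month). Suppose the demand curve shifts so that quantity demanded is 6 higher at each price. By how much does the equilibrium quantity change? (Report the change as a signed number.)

The market clears where 1534 - 2P = -695 + P. Rearranging, 3P = 2229, hence P* = 743.
Plugging P* into demand: Q* = 1534 - 2(743) = 48.
After the shift, demand is Qd = 1540 - 2P.
The new intersection has 2235 = 3P, i.e. P = 745, Q = 50.
ΔQ = 50 - 48 = 2.

ΔQ = 2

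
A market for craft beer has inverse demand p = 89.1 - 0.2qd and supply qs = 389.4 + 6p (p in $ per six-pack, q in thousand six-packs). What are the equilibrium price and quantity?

In direct form, qd = 445.5 - 5p.
At equilibrium qd = qs, so 445.5 - 5p = 389.4 + 6p; collecting terms, 56.1 = 11p and p* = 5.1.
Plugging p* into demand: q* = 445.5 - 5(5.1) = 420.

p* = 5.1, q* = 420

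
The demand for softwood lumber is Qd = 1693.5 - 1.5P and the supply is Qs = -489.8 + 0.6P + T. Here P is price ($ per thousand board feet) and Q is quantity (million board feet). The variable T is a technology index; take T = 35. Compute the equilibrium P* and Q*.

With T = 35, supply is Qs = -454.8 + 0.6P.
At equilibrium Qd = Qs, so 1693.5 - 1.5P = -454.8 + 0.6P; collecting terms, 2148.3 = 2.1P and P* = 1023.
Substitute back: Q* = 1693.5 - 1.5(1023) = 159.

P* = 1023, Q* = 159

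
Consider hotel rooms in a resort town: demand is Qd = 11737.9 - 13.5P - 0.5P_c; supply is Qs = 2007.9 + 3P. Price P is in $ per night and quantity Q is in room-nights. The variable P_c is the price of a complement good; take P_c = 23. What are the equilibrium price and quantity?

P* = 589, Q* = 3774.9

With P_c = 23, demand is Qd = 11726.4 - 13.5P.
The market clears where 11726.4 - 13.5P = 2007.9 + 3P. Rearranging, 16.5P = 9718.5, hence P* = 589.
Plugging P* into demand: Q* = 11726.4 - 13.5(589) = 3774.9.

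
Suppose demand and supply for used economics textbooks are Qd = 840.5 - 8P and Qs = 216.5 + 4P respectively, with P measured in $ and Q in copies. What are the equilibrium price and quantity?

P* = 52, Q* = 424.5

At equilibrium Qd = Qs, so 840.5 - 8P = 216.5 + 4P; collecting terms, 624 = 12P and P* = 52.
From the demand curve, Q* = 840.5 - 8(52) = 424.5.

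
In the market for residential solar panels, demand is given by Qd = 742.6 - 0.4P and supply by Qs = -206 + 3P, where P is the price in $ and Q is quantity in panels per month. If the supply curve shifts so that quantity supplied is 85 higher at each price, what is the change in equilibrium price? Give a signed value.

Equating demand and supply, 742.6 - 0.4P = -206 + 3P gives 3.4P = 948.6, so P* = 279.
Substitute back: Q* = 742.6 - 0.4(279) = 631.
After the shift, supply is Qs = -121 + 3P.
New equilibrium: 863.6 = 3.4P, so P = 254 and Q = 641.
ΔP = 254 - 279 = -25.

ΔP = -25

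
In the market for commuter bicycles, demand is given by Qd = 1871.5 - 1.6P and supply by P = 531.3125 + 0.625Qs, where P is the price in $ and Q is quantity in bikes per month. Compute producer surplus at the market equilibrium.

In direct form, Qs = -850.1 + 1.6P.
The market clears where 1871.5 - 1.6P = -850.1 + 1.6P. Rearranging, 3.2P = 2721.6, hence P* = 850.5.
Substitute back: Q* = 1871.5 - 1.6(850.5) = 510.7.
Supply choke price (Qs = 0): P = 531.3125. Producer surplus = ½ × (850.5 - 531.3125) × 510.7 = 81504.528125.

Producer surplus = 81504.528125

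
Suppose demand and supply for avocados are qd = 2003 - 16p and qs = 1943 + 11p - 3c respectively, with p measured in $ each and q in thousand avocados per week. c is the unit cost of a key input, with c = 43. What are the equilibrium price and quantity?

With c = 43, supply is qs = 1814 + 11p.
Set qd = qs: 2003 - 16p = 1814 + 11p, so 189 = 27p and p* = 7.
Plugging p* into demand: q* = 2003 - 16(7) = 1891.

p* = 7, q* = 1891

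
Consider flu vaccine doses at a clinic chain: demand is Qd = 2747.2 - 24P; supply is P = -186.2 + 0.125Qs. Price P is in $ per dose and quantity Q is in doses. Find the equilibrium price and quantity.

Inverting to quantity form: Qs = 1489.6 + 8P.
The market clears where 2747.2 - 24P = 1489.6 + 8P. Rearranging, 32P = 1257.6, hence P* = 39.3.
Plugging P* into demand: Q* = 2747.2 - 24(39.3) = 1804.

P* = 39.3, Q* = 1804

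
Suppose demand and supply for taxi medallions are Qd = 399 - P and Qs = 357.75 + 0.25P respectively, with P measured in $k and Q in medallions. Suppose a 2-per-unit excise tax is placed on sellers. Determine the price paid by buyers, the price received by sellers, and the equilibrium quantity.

The tax drives a wedge P_b - P_s = 2. Substituting P_s = P_b - 2 into supply: Qs = 357.25 + 0.25P_b.
Equate demand and the shifted supply: 399 - P_b = 357.25 + 0.25P_b, giving 1.25P_b = 41.75, so P_b = 33.4.
Then P_s = 33.4 - 2 = 31.4 and Q = 399 - 33.4 = 365.6.

P_b = 33.4, P_s = 31.4, Q = 365.6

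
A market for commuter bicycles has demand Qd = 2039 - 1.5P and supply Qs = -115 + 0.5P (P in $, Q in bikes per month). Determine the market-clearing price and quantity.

P* = 1077, Q* = 423.5

Set Qd = Qs: 2039 - 1.5P = -115 + 0.5P, so 2154 = 2P and P* = 1077.
Substitute back: Q* = 2039 - 1.5(1077) = 423.5.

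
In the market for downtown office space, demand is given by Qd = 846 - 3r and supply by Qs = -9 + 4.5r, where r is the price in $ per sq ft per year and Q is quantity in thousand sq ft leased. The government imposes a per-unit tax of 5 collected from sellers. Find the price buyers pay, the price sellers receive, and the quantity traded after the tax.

The tax drives a wedge r_b - r_s = 5. Substituting r_s = r_b - 5 into supply: Qs = -31.5 + 4.5r_b.
Equate demand and the shifted supply: 846 - 3r_b = -31.5 + 4.5r_b, giving 7.5r_b = 877.5, so r_b = 117.
Then r_s = 117 - 5 = 112 and Q = 846 - 3(117) = 495.

r_b = 117, r_s = 112, Q = 495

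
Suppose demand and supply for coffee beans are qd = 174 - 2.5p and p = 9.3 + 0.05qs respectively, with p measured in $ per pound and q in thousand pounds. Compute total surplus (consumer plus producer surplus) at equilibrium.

Total surplus = 4040.1

Rewriting in direct form: qs = -186 + 20p.
The market clears where 174 - 2.5p = -186 + 20p. Rearranging, 22.5p = 360, hence p* = 16.
Substitute back: q* = 174 - 2.5(16) = 134.
Demand choke price = 69.6; supply choke price = 9.3. CS = ½(69.6 - 16)(134) = 3591.2; PS = ½(16 - 9.3)(134) = 448.9. Total surplus = 4040.1.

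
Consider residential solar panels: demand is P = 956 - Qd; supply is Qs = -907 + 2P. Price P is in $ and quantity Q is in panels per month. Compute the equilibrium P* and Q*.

In direct form, Qd = 956 - P.
Set Qd = Qs: 956 - P = -907 + 2P, so 1863 = 3P and P* = 621.
Then Q* = 956 - 621 = 335.

P* = 621, Q* = 335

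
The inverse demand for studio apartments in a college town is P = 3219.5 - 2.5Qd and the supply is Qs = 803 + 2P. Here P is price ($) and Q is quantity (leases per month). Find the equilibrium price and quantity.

Solving each curve for Q: Qd = 1287.8 - 0.4P.
At equilibrium Qd = Qs, so 1287.8 - 0.4P = 803 + 2P; collecting terms, 484.8 = 2.4P and P* = 202.
Substitute back: Q* = 1287.8 - 0.4(202) = 1207.

P* = 202, Q* = 1207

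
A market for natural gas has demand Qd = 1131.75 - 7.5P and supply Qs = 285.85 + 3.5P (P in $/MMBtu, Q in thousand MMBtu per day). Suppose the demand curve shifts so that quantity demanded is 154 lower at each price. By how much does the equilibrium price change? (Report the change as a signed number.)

Set Qd = Qs: 1131.75 - 7.5P = 285.85 + 3.5P, so 845.9 = 11P and P* = 76.9.
Substitute back: Q* = 1131.75 - 7.5(76.9) = 555.
After the shift, demand is Qd = 977.75 - 7.5P.
New equilibrium: 691.9 = 11P, so P = 62.9 and Q = 506.
ΔP = 62.9 - 76.9 = -14.

ΔP = -14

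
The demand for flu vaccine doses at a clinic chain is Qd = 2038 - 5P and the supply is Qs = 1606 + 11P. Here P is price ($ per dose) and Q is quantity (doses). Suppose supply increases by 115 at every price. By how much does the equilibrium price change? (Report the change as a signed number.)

Set Qd = Qs: 2038 - 5P = 1606 + 11P, so 432 = 16P and P* = 27.
Then Q* = 2038 - 5(27) = 1903.
After the shift, supply is Qs = 1721 + 11P.
New equilibrium: 317 = 16P, so P = 19.8125 and Q = 1938.9375.
ΔP = 19.8125 - 27 = -7.1875.

ΔP = -7.1875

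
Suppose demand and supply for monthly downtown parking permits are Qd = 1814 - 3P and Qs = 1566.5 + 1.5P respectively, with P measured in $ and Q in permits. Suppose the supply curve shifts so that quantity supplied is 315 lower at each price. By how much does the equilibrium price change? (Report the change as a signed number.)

At equilibrium Qd = Qs, so 1814 - 3P = 1566.5 + 1.5P; collecting terms, 247.5 = 4.5P and P* = 55.
Substitute back: Q* = 1814 - 3(55) = 1649.
After the shift, supply is Qs = 1251.5 + 1.5P.
Re-solving, 4.5P = 562.5 gives P = 125 and Q = 1439.
ΔP = 125 - 55 = 70.

ΔP = 70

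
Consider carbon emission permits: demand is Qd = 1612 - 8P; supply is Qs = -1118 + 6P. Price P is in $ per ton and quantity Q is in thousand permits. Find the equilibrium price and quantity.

P* = 195, Q* = 52

Equating demand and supply, 1612 - 8P = -1118 + 6P gives 14P = 2730, so P* = 195.
Plugging P* into demand: Q* = 1612 - 8(195) = 52.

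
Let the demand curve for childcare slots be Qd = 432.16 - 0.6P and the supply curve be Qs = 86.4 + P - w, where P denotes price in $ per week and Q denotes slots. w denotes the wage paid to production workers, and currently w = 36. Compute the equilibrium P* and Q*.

P* = 238.6, Q* = 289

With w = 36, supply is Qs = 50.4 + P.
Equating demand and supply, 432.16 - 0.6P = 50.4 + P gives 1.6P = 381.76, so P* = 238.6.
From the demand curve, Q* = 432.16 - 0.6(238.6) = 289.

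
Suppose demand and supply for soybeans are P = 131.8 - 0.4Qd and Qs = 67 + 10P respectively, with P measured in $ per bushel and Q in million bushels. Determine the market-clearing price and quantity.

P* = 21, Q* = 277

Rewriting in direct form: Qd = 329.5 - 2.5P.
Equating demand and supply, 329.5 - 2.5P = 67 + 10P gives 12.5P = 262.5, so P* = 21.
From the demand curve, Q* = 329.5 - 2.5(21) = 277.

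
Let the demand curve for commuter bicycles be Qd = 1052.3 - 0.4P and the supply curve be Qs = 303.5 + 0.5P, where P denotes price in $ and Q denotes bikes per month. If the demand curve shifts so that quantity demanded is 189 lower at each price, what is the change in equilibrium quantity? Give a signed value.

ΔQ = -105

Set Qd = Qs: 1052.3 - 0.4P = 303.5 + 0.5P, so 748.8 = 0.9P and P* = 832.
Substitute back: Q* = 1052.3 - 0.4(832) = 719.5.
After the shift, demand is Qd = 863.3 - 0.4P.
Re-solving, 0.9P = 559.8 gives P = 622 and Q = 614.5.
ΔQ = 614.5 - 719.5 = -105.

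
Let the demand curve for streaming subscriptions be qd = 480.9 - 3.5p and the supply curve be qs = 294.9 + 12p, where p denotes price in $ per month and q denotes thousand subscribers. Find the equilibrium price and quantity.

p* = 12, q* = 438.9

Equating demand and supply, 480.9 - 3.5p = 294.9 + 12p gives 15.5p = 186, so p* = 12.
Substitute back: q* = 480.9 - 3.5(12) = 438.9.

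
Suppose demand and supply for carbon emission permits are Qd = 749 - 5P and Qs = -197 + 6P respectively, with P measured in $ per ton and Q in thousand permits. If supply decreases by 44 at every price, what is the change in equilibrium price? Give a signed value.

Equating demand and supply, 749 - 5P = -197 + 6P gives 11P = 946, so P* = 86.
Then Q* = 749 - 5(86) = 319.
After the shift, supply is Qs = -241 + 6P.
Re-solving, 11P = 990 gives P = 90 and Q = 299.
ΔP = 90 - 86 = 4.

ΔP = 4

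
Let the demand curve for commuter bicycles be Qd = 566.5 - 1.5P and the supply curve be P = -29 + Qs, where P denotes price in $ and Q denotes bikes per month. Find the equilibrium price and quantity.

Rewriting in direct form: Qs = 29 + P.
Set Qd = Qs: 566.5 - 1.5P = 29 + P, so 537.5 = 2.5P and P* = 215.
Then Q* = 566.5 - 1.5(215) = 244.

P* = 215, Q* = 244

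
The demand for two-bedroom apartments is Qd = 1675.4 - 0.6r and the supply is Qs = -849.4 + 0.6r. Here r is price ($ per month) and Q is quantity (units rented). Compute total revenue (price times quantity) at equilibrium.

The market clears where 1675.4 - 0.6r = -849.4 + 0.6r. Rearranging, 1.2r = 2524.8, hence r* = 2104.
From the demand curve, Q* = 1675.4 - 0.6(2104) = 413.
Total revenue = r* × Q* = 2104 × 413 = 868952.

Total revenue = 868952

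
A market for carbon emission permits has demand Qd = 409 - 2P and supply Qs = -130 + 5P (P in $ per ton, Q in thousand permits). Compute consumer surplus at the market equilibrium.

The market clears where 409 - 2P = -130 + 5P. Rearranging, 7P = 539, hence P* = 77.
Then Q* = 409 - 2(77) = 255.
Demand choke price (Qd = 0): P = 409/2 = 204.5. Consumer surplus = ½ × (204.5 - 77) × 255 = 16256.25.

Consumer surplus = 16256.25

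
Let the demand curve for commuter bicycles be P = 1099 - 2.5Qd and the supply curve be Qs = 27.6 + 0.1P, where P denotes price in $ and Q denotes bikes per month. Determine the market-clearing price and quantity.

P* = 824, Q* = 110

In direct form, Qd = 439.6 - 0.4P.
The market clears where 439.6 - 0.4P = 27.6 + 0.1P. Rearranging, 0.5P = 412, hence P* = 824.
From the demand curve, Q* = 439.6 - 0.4(824) = 110.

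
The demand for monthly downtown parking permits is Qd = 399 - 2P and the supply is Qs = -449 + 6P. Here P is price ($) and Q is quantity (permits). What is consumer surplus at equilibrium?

The market clears where 399 - 2P = -449 + 6P. Rearranging, 8P = 848, hence P* = 106.
Then Q* = 399 - 2(106) = 187.
Demand choke price (Qd = 0): P = 399/2 = 199.5. Consumer surplus = ½ × (199.5 - 106) × 187 = 8742.25.

Consumer surplus = 8742.25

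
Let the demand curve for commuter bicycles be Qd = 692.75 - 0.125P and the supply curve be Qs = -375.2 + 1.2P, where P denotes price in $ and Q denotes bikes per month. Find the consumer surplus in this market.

Consumer surplus = 1401856

The market clears where 692.75 - 0.125P = -375.2 + 1.2P. Rearranging, 1.325P = 1067.95, hence P* = 806.
Substitute back: Q* = 692.75 - 0.125(806) = 592.
Demand choke price (Qd = 0): P = 692.75/0.125 = 5542. Consumer surplus = ½ × (5542 - 806) × 592 = 1401856.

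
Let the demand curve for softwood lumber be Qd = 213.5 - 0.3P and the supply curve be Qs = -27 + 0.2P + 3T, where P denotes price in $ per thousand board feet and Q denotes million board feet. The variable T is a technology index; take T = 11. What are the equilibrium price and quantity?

With T = 11, supply is Qs = 6 + 0.2P.
The market clears where 213.5 - 0.3P = 6 + 0.2P. Rearranging, 0.5P = 207.5, hence P* = 415.
Plugging P* into demand: Q* = 213.5 - 0.3(415) = 89.

P* = 415, Q* = 89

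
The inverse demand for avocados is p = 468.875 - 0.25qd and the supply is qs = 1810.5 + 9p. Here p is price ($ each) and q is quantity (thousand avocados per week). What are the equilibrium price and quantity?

Rewriting in direct form: qd = 1875.5 - 4p.
Set qd = qs: 1875.5 - 4p = 1810.5 + 9p, so 65 = 13p and p* = 5.
Substitute back: q* = 1875.5 - 4(5) = 1855.5.

p* = 5, q* = 1855.5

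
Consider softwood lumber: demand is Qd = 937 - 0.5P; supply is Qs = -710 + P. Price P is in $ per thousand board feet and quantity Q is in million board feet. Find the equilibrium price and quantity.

At equilibrium Qd = Qs, so 937 - 0.5P = -710 + P; collecting terms, 1647 = 1.5P and P* = 1098.
From the demand curve, Q* = 937 - 0.5(1098) = 388.

P* = 1098, Q* = 388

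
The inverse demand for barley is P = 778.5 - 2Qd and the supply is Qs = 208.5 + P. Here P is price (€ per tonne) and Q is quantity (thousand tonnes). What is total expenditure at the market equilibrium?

Total expenditure = 39644.5

Inverting to quantity form: Qd = 389.25 - 0.5P.
Equating demand and supply, 389.25 - 0.5P = 208.5 + P gives 1.5P = 180.75, so P* = 120.5.
Substitute back: Q* = 389.25 - 0.5(120.5) = 329.
Total expenditure = P* × Q* = 120.5 × 329 = 39644.5.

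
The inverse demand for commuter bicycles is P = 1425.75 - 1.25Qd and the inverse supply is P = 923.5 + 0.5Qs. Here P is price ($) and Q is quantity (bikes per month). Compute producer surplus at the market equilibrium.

Solving each curve for Q: Qd = 1140.6 - 0.8P and Qs = -1847 + 2P.
At equilibrium Qd = Qs, so 1140.6 - 0.8P = -1847 + 2P; collecting terms, 2987.6 = 2.8P and P* = 1067.
Plugging P* into demand: Q* = 1140.6 - 0.8(1067) = 287.
Supply choke price (Qs = 0): P = 923.5. Producer surplus = ½ × (1067 - 923.5) × 287 = 20592.25.

Producer surplus = 20592.25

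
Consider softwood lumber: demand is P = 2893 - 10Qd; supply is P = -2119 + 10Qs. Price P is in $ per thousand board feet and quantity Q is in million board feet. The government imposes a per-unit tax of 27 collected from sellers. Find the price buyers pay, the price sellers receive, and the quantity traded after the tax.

Rewriting in direct form: Qd = 289.3 - 0.1P and Qs = 211.9 + 0.1P.
The tax drives a wedge P_b - P_s = 27. Substituting P_s = P_b - 27 into supply: Qs = 209.2 + 0.1P_b.
Market clearing requires 289.3 - 0.1P_b = 209.2 + 0.1P_b; hence 80.1 = 0.2P_b and P_b = 400.5.
So P_s = 373.5 and the quantity traded is Q = 289.3 - 0.1(400.5) = 249.25.

P_b = 400.5, P_s = 373.5, Q = 249.25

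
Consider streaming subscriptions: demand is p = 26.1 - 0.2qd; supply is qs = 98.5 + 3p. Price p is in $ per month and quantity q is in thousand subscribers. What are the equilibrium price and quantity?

p* = 4, q* = 110.5

Rewriting in direct form: qd = 130.5 - 5p.
Set qd = qs: 130.5 - 5p = 98.5 + 3p, so 32 = 8p and p* = 4.
Then q* = 130.5 - 5(4) = 110.5.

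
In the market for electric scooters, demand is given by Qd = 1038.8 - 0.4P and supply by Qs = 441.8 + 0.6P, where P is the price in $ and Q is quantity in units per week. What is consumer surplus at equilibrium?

At equilibrium Qd = Qs, so 1038.8 - 0.4P = 441.8 + 0.6P; collecting terms, 597 = P and P* = 597.
Plugging P* into demand: Q* = 1038.8 - 0.4(597) = 800.
Demand choke price (Qd = 0): P = 1038.8/0.4 = 2597. Consumer surplus = ½ × (2597 - 597) × 800 = 800000.

Consumer surplus = 800000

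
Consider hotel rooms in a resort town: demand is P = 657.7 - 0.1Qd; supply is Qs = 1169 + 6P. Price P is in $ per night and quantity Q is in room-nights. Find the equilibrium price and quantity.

Solving each curve for Q: Qd = 6577 - 10P.
Set Qd = Qs: 6577 - 10P = 1169 + 6P, so 5408 = 16P and P* = 338.
Plugging P* into demand: Q* = 6577 - 10(338) = 3197.

P* = 338, Q* = 3197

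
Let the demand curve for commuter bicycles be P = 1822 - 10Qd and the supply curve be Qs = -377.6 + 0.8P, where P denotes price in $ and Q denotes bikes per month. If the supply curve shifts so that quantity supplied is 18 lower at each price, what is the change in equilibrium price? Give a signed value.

ΔP = 20

Solving each curve for Q: Qd = 182.2 - 0.1P.
Equating demand and supply, 182.2 - 0.1P = -377.6 + 0.8P gives 0.9P = 559.8, so P* = 622.
From the demand curve, Q* = 182.2 - 0.1(622) = 120.
After the shift, supply is Qs = -395.6 + 0.8P.
New equilibrium: 577.8 = 0.9P, so P = 642 and Q = 118.
ΔP = 642 - 622 = 20.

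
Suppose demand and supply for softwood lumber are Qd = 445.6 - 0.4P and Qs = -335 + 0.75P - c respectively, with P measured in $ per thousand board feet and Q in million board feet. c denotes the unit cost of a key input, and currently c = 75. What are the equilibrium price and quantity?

P* = 744, Q* = 148

With c = 75, supply is Qs = -410 + 0.75P.
Equating demand and supply, 445.6 - 0.4P = -410 + 0.75P gives 1.15P = 855.6, so P* = 744.
Plugging P* into demand: Q* = 445.6 - 0.4(744) = 148.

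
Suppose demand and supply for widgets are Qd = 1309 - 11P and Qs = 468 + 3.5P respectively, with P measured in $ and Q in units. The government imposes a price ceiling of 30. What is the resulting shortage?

Shortage = 406

Evaluating both curves at the ceiling price 30 gives Qd = 979, Qs = 573.
Shortage = Qd - Qs = 979 - 573 = 406.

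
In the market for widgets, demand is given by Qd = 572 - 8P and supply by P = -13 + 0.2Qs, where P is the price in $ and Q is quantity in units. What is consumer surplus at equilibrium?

Consumer surplus = 4225

Solving each curve for Q: Qs = 65 + 5P.
Set Qd = Qs: 572 - 8P = 65 + 5P, so 507 = 13P and P* = 39.
Plugging P* into demand: Q* = 572 - 8(39) = 260.
Demand choke price (Qd = 0): P = 572/8 = 71.5. Consumer surplus = ½ × (71.5 - 39) × 260 = 4225.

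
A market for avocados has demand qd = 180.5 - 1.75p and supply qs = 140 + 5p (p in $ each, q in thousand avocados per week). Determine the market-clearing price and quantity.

The market clears where 180.5 - 1.75p = 140 + 5p. Rearranging, 6.75p = 40.5, hence p* = 6.
Plugging p* into demand: q* = 180.5 - 1.75(6) = 170.

p* = 6, q* = 170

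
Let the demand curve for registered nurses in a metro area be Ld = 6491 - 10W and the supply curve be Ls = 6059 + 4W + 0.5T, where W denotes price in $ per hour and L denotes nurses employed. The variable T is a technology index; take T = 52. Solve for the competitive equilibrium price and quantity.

W* = 29, L* = 6201

With T = 52, supply is Ls = 6085 + 4W.
Set Ld = Ls: 6491 - 10W = 6085 + 4W, so 406 = 14W and W* = 29.
Then L* = 6491 - 10(29) = 6201.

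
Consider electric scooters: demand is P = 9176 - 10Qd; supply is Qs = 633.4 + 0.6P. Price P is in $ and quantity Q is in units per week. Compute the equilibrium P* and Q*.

Solving each curve for Q: Qd = 917.6 - 0.1P.
The market clears where 917.6 - 0.1P = 633.4 + 0.6P. Rearranging, 0.7P = 284.2, hence P* = 406.
Plugging P* into demand: Q* = 917.6 - 0.1(406) = 877.

P* = 406, Q* = 877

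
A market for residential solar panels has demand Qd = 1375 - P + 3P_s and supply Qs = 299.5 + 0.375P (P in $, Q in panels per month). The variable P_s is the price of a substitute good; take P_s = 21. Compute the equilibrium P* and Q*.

P* = 828, Q* = 610

With P_s = 21, demand is Qd = 1438 - P.
Set Qd = Qs: 1438 - P = 299.5 + 0.375P, so 1138.5 = 1.375P and P* = 828.
Then Q* = 1438 - 828 = 610.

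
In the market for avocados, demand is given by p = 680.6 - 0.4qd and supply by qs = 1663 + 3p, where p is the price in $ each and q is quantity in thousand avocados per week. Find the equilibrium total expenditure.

Rewriting in direct form: qd = 1701.5 - 2.5p.
At equilibrium qd = qs, so 1701.5 - 2.5p = 1663 + 3p; collecting terms, 38.5 = 5.5p and p* = 7.
Substitute back: q* = 1701.5 - 2.5(7) = 1684.
Total expenditure = p* × q* = 7 × 1684 = 11788.

Total expenditure = 11788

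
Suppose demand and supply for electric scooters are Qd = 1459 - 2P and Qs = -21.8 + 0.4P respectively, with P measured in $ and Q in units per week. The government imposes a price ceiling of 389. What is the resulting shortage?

Evaluating both curves at the ceiling price 389 gives Qd = 681, Qs = 133.8.
Shortage = Qd - Qs = 681 - 133.8 = 547.2.

Shortage = 547.2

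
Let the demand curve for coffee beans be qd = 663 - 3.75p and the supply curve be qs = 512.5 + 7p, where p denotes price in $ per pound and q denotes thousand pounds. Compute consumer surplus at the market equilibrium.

Set qd = qs: 663 - 3.75p = 512.5 + 7p, so 150.5 = 10.75p and p* = 14.
From the demand curve, q* = 663 - 3.75(14) = 610.5.
Demand choke price (qd = 0): p = 663/3.75 = 176.8. Consumer surplus = ½ × (176.8 - 14) × 610.5 = 49694.7.

Consumer surplus = 49694.7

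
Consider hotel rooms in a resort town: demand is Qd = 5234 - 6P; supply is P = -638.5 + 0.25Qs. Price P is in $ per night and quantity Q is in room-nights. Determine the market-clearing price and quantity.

P* = 268, Q* = 3626

In direct form, Qs = 2554 + 4P.
At equilibrium Qd = Qs, so 5234 - 6P = 2554 + 4P; collecting terms, 2680 = 10P and P* = 268.
From the demand curve, Q* = 5234 - 6(268) = 3626.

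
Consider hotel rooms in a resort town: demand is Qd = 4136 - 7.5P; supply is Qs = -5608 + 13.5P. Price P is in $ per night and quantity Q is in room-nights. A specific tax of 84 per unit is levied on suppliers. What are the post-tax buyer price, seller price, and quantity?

P_b = 518, P_s = 434, Q = 251

With a tax of 84 on suppliers, they supply based on the net price P_s = P_b - 84, so Qs = -6742 + 13.5P_b.
Equate demand and the shifted supply: 4136 - 7.5P_b = -6742 + 13.5P_b, giving 21P_b = 10878, so P_b = 518.
So P_s = 434 and the quantity traded is Q = 4136 - 7.5(518) = 251.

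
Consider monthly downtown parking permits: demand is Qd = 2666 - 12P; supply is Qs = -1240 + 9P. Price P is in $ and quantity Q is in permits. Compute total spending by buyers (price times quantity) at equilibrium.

Total spending by buyers = 80724

At equilibrium Qd = Qs, so 2666 - 12P = -1240 + 9P; collecting terms, 3906 = 21P and P* = 186.
Substitute back: Q* = 2666 - 12(186) = 434.
Total spending by buyers = P* × Q* = 186 × 434 = 80724.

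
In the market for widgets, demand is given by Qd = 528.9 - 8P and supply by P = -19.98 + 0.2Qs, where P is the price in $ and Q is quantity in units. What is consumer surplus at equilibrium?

Consumer surplus = 4385.750625

Rewriting in direct form: Qs = 99.9 + 5P.
Equating demand and supply, 528.9 - 8P = 99.9 + 5P gives 13P = 429, so P* = 33.
Substitute back: Q* = 528.9 - 8(33) = 264.9.
Demand choke price (Qd = 0): P = 528.9/8 = 66.1125. Consumer surplus = ½ × (66.1125 - 33) × 264.9 = 4385.750625.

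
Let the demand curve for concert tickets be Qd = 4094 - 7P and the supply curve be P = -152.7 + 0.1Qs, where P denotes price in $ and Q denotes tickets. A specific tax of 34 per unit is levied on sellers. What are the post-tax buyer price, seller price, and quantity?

Solving each curve for Q: Qs = 1527 + 10P.
Sellers keep P_s = P_b - 34 per unit, so supply in terms of the buyer price is Qs = 1187 + 10P_b.
Market clearing requires 4094 - 7P_b = 1187 + 10P_b; hence 2907 = 17P_b and P_b = 171.
So P_s = 137 and the quantity traded is Q = 4094 - 7(171) = 2897.

P_b = 171, P_s = 137, Q = 2897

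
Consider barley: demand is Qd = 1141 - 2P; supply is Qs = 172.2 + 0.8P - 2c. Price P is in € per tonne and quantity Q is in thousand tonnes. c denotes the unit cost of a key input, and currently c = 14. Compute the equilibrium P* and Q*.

With c = 14, supply is Qs = 144.2 + 0.8P.
The market clears where 1141 - 2P = 144.2 + 0.8P. Rearranging, 2.8P = 996.8, hence P* = 356.
Substitute back: Q* = 1141 - 2(356) = 429.

P* = 356, Q* = 429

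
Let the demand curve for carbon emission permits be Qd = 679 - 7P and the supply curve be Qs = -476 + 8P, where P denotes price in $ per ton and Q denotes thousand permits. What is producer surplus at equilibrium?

Producer surplus = 1225

Equating demand and supply, 679 - 7P = -476 + 8P gives 15P = 1155, so P* = 77.
Plugging P* into demand: Q* = 679 - 7(77) = 140.
Supply choke price (Qs = 0): P = 59.5. Producer surplus = ½ × (77 - 59.5) × 140 = 1225.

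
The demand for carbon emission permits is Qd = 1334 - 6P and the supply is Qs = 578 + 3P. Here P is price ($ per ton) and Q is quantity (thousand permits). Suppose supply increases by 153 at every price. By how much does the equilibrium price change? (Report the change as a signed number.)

ΔP = -17

Set Qd = Qs: 1334 - 6P = 578 + 3P, so 756 = 9P and P* = 84.
Plugging P* into demand: Q* = 1334 - 6(84) = 830.
After the shift, supply is Qs = 731 + 3P.
The new intersection has 603 = 9P, i.e. P = 67, Q = 932.
ΔP = 67 - 84 = -17.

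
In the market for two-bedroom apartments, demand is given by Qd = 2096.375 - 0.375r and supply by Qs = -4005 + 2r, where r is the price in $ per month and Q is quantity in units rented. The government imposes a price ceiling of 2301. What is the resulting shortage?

Shortage = 636.5

At r = 2301: Qd = 1233.5 and Qs = 597.
Shortage = Qd - Qs = 1233.5 - 597 = 636.5.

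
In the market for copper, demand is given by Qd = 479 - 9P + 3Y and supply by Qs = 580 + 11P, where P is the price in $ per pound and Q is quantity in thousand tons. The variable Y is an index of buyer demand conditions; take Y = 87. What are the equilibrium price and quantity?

P* = 8, Q* = 668

With Y = 87, demand is Qd = 740 - 9P.
At equilibrium Qd = Qs, so 740 - 9P = 580 + 11P; collecting terms, 160 = 20P and P* = 8.
Substitute back: Q* = 740 - 9(8) = 668.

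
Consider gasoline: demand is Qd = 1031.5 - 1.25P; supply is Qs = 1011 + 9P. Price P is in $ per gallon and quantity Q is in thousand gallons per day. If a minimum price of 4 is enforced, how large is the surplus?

Evaluating both curves at the floor price 4 gives Qd = 1026.5, Qs = 1047.
Surplus = Qs - Qd = 1047 - 1026.5 = 20.5.

Surplus = 20.5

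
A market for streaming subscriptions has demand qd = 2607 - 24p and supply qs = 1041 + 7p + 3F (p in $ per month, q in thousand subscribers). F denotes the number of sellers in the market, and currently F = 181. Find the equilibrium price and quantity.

p* = 33, q* = 1815

With F = 181, supply is qs = 1584 + 7p.
At equilibrium qd = qs, so 2607 - 24p = 1584 + 7p; collecting terms, 1023 = 31p and p* = 33.
From the demand curve, q* = 2607 - 24(33) = 1815.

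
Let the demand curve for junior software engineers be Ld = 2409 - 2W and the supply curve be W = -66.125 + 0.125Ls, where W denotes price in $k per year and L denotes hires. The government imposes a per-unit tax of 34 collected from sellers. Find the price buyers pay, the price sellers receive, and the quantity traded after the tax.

Solving each curve for L: Ls = 529 + 8W.
Sellers keep W_s = W_b - 34 per unit, so supply in terms of the buyer price is Ls = 257 + 8W_b.
Set Ld = Ls: 2409 - 2W_b = 257 + 8W_b, so 2152 = 10W_b and W_b = 215.2.
So W_s = 181.2 and the quantity traded is L = 2409 - 2(215.2) = 1978.6.

W_b = 215.2, W_s = 181.2, L = 1978.6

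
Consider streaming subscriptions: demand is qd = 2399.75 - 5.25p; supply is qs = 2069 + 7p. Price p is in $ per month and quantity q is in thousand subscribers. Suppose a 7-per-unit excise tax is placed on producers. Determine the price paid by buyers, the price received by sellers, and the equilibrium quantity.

Producers keep p_s = p_b - 7 per unit, so supply in terms of the buyer price is qs = 2020 + 7p_b.
Set qd = qs: 2399.75 - 5.25p_b = 2020 + 7p_b, so 379.75 = 12.25p_b and p_b = 31.
So p_s = 24 and the quantity traded is q = 2399.75 - 5.25(31) = 2237.

p_b = 31, p_s = 24, q = 2237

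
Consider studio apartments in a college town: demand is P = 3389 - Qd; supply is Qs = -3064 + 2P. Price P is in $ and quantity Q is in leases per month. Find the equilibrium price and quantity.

Solving each curve for Q: Qd = 3389 - P.
At equilibrium Qd = Qs, so 3389 - P = -3064 + 2P; collecting terms, 6453 = 3P and P* = 2151.
Substitute back: Q* = 3389 - 2151 = 1238.

P* = 2151, Q* = 1238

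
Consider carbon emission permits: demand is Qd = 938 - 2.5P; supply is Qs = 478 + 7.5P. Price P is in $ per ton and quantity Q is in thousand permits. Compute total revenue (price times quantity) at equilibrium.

Equating demand and supply, 938 - 2.5P = 478 + 7.5P gives 10P = 460, so P* = 46.
Plugging P* into demand: Q* = 938 - 2.5(46) = 823.
Total revenue = P* × Q* = 46 × 823 = 37858.

Total revenue = 37858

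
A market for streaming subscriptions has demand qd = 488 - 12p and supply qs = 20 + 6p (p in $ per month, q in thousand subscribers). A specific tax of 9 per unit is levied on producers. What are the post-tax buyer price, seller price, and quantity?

p_b = 29, p_s = 20, q = 140

With a tax of 9 on producers, they supply based on the net price p_s = p_b - 9, so qs = -34 + 6p_b.
Set qd = qs: 488 - 12p_b = -34 + 6p_b, so 522 = 18p_b and p_b = 29.
Then p_s = 29 - 9 = 20 and q = 488 - 12(29) = 140.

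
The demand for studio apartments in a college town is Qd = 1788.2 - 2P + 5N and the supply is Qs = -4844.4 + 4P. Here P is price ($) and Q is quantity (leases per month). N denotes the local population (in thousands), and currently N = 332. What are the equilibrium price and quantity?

P* = 1382.1, Q* = 684

With N = 332, demand is Qd = 3448.2 - 2P.
The market clears where 3448.2 - 2P = -4844.4 + 4P. Rearranging, 6P = 8292.6, hence P* = 1382.1.
Plugging P* into demand: Q* = 3448.2 - 2(1382.1) = 684.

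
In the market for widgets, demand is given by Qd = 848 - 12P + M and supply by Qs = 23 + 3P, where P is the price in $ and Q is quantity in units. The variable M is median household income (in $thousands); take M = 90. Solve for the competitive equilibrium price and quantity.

With M = 90, demand is Qd = 938 - 12P.
Equating demand and supply, 938 - 12P = 23 + 3P gives 15P = 915, so P* = 61.
Plugging P* into demand: Q* = 938 - 12(61) = 206.

P* = 61, Q* = 206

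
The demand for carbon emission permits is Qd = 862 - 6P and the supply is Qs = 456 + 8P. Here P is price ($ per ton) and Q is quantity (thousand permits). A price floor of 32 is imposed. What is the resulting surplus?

With P fixed at 32, quantity demanded is 670 and quantity supplied is 712.
Surplus = Qs - Qd = 712 - 670 = 42.

Surplus = 42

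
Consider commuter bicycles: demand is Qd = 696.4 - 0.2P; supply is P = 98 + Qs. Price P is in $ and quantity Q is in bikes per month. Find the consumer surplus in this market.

In direct form, Qs = -98 + P.
Equating demand and supply, 696.4 - 0.2P = -98 + P gives 1.2P = 794.4, so P* = 662.
Substitute back: Q* = 696.4 - 0.2(662) = 564.
Demand choke price (Qd = 0): P = 696.4/0.2 = 3482. Consumer surplus = ½ × (3482 - 662) × 564 = 795240.

Consumer surplus = 795240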